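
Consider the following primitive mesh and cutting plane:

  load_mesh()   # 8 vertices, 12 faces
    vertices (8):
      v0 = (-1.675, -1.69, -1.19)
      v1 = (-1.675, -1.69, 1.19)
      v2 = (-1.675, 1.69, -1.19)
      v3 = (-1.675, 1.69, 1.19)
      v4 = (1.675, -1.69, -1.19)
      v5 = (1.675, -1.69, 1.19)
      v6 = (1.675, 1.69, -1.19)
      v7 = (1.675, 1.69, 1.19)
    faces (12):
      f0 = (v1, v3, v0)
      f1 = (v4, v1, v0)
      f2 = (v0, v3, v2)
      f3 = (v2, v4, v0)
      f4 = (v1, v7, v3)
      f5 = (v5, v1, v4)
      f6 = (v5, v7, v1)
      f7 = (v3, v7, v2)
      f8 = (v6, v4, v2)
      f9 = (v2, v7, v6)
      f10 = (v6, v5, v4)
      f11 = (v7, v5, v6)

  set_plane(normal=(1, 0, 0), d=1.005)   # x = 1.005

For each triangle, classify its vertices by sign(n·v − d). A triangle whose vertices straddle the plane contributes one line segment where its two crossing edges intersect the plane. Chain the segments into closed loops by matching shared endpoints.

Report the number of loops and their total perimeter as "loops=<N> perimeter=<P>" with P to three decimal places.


loops=1 perimeter=11.520

Straddling triangles (8 of 12):
  (v4,v1,v0) [+--] → (1.005, -1.69, -0.714)–(1.005, -1.69, -1.19)  len=0.4760
  (v2,v4,v0) [-+-] → (1.005, -1.014, -1.19)–(1.005, -1.69, -1.19)  len=0.6760
  (v1,v7,v3) [-+-] → (1.005, 1.014, 1.19)–(1.005, 1.69, 1.19)  len=0.6760
  (v5,v1,v4) [+-+] → (1.005, -1.69, 1.19)–(1.005, -1.69, -0.714)  len=1.9040
  (v5,v7,v1) [++-] → (1.005, 1.014, 1.19)–(1.005, -1.69, 1.19)  len=2.7040
  (v3,v7,v2) [-+-] → (1.005, 1.69, 1.19)–(1.005, 1.69, 0.714)  len=0.4760
  (v6,v4,v2) [++-] → (1.005, -1.014, -1.19)–(1.005, 1.69, -1.19)  len=2.7040
  (v2,v7,v6) [-++] → (1.005, 1.69, 0.714)–(1.005, 1.69, -1.19)  len=1.9040

Chained into 1 loop(s):
  loop 1: 8 segments, perimeter = 11.5200
Total perimeter = 11.520


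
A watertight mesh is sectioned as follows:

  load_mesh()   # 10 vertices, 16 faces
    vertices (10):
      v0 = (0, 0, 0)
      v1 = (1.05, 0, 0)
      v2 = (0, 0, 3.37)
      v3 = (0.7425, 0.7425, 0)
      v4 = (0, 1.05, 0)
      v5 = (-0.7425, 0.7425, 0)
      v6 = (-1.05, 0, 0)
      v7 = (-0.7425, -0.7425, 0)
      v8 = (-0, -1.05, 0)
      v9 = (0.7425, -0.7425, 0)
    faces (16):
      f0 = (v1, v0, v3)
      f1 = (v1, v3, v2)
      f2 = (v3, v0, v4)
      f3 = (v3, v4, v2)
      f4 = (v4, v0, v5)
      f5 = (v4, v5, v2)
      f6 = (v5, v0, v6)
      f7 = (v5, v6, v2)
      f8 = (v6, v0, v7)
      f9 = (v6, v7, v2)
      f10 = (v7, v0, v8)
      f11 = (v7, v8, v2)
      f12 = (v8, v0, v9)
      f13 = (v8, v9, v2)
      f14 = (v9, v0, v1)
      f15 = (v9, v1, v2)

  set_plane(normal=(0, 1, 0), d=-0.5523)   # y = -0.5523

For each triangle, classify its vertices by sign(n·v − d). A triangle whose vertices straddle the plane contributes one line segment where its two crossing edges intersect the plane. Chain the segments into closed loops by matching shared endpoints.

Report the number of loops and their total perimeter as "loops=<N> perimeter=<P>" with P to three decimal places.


Straddling triangles (8 of 16):
  (v6,v0,v7) [++-] → (-0.5523, -0.5523, 0)–(-0.82127, -0.5523, 0)  len=0.2690
  (v6,v7,v2) [+-+] → (-0.82127, -0.5523, 0)–(-0.5523, -0.5523, 0.863265)  len=0.9042
  (v7,v0,v8) [-+-] → (-0.5523, -0.5523, 0)–(0, -0.5523, 0)  len=0.5523
  (v7,v8,v2) [--+] → (0, -0.5523, 1.59738)–(-0.5523, -0.5523, 0.863265)  len=0.9187
  (v8,v0,v9) [-+-] → (0, -0.5523, 0)–(0.5523, -0.5523, 0)  len=0.5523
  (v8,v9,v2) [--+] → (0.5523, -0.5523, 0.863265)–(0, -0.5523, 1.59738)  len=0.9187
  (v9,v0,v1) [-++] → (0.5523, -0.5523, 0)–(0.82127, -0.5523, 0)  len=0.2690
  (v9,v1,v2) [-++] → (0.82127, -0.5523, 0)–(0.5523, -0.5523, 0.863265)  len=0.9042

Chained into 1 loop(s):
  loop 1: 8 segments, perimeter = 5.2883
Total perimeter = 5.288

loops=1 perimeter=5.288


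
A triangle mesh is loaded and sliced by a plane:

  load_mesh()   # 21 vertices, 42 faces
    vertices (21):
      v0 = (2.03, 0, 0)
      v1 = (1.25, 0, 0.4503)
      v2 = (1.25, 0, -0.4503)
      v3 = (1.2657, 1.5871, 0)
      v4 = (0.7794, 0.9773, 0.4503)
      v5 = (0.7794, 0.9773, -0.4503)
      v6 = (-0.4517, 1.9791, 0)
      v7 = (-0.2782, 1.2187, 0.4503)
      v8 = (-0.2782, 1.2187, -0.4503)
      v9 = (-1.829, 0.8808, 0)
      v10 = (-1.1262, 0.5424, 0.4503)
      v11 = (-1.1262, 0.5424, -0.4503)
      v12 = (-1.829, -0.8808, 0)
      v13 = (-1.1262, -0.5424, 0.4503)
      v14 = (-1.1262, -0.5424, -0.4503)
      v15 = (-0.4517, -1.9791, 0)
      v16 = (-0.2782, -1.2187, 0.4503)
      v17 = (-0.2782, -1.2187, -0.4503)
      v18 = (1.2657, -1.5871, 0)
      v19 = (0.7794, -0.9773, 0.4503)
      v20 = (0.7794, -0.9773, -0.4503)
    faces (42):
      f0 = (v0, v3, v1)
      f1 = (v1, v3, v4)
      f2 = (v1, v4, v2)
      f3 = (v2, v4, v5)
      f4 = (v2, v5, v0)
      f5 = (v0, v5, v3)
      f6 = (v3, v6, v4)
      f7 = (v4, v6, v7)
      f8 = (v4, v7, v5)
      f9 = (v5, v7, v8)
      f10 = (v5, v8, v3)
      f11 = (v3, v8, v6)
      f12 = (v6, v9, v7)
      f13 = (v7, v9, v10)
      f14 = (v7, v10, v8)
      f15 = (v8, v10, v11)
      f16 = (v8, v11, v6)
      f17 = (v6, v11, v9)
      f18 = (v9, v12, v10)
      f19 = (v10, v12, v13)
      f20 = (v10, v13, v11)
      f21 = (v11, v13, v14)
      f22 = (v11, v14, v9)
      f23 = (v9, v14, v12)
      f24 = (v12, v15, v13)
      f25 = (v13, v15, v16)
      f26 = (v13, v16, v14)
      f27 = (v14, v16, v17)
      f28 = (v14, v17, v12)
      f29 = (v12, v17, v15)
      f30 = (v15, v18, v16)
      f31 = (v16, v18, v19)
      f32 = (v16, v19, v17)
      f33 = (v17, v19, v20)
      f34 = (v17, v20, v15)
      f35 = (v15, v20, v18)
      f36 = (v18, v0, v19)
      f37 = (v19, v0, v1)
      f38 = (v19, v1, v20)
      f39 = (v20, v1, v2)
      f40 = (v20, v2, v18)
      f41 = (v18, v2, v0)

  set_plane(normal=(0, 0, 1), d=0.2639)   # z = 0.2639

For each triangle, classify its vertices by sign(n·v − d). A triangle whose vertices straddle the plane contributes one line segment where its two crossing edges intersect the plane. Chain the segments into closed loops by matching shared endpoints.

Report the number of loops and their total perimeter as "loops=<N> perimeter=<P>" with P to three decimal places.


loops=2 perimeter=17.147

Straddling triangles (28 of 42):
  (v0,v3,v1) [--+] → (1.2565, 0.656974, 0.2639)–(1.57288, 0, 0.2639)  len=0.7292
  (v1,v3,v4) [+-+] → (1.2565, 0.656974, 0.2639)–(0.980702, 1.22972, 0.2639)  len=0.6357
  (v1,v4,v2) [++-] → (0.876802, 0.775025, 0.2639)–(1.25, 0, 0.2639)  len=0.8602
  (v2,v4,v5) [-+-] → (0.876802, 0.775025, 0.2639)–(0.7794, 0.9773, 0.2639)  len=0.2245
  (v3,v6,v4) [--+] → (0.269791, 1.39199, 0.2639)–(0.980702, 1.22972, 0.2639)  len=0.7292
  (v4,v6,v7) [+-+] → (0.269791, 1.39199, 0.2639)–(-0.35002, 1.53346, 0.2639)  len=0.6358
  (v4,v7,v5) [++-] → (-0.0593052, 1.16874, 0.2639)–(0.7794, 0.9773, 0.2639)  len=0.8603
  (v5,v7,v8) [-+-] → (-0.0593052, 1.16874, 0.2639)–(-0.2782, 1.2187, 0.2639)  len=0.2245
  (v6,v9,v7) [--+] → (-0.920148, 1.07883, 0.2639)–(-0.35002, 1.53346, 0.2639)  len=0.7292
  (v7,v9,v10) [+-+] → (-0.920148, 1.07883, 0.2639)–(-1.41712, 0.682479, 0.2639)  len=0.6357
  (v7,v10,v8) [++-] → (-0.950687, 0.682376, 0.2639)–(-0.2782, 1.2187, 0.2639)  len=0.8602
  (v8,v10,v11) [-+-] → (-0.950687, 0.682376, 0.2639)–(-1.1262, 0.5424, 0.2639)  len=0.2245
  (v9,v12,v10) [--+] → (-1.41712, -0.0467283, 0.2639)–(-1.41712, 0.682479, 0.2639)  len=0.7292
  (v10,v12,v13) [+-+] → (-1.41712, -0.0467283, 0.2639)–(-1.41712, -0.682479, 0.2639)  len=0.6358
  (v10,v13,v11) [++-] → (-1.1262, -0.317876, 0.2639)–(-1.1262, 0.5424, 0.2639)  len=0.8603
  (v11,v13,v14) [-+-] → (-1.1262, -0.317876, 0.2639)–(-1.1262, -0.5424, 0.2639)  len=0.2245
  (v12,v15,v13) [--+] → (-0.846993, -1.13712, 0.2639)–(-1.41712, -0.682479, 0.2639)  len=0.7292
  (v13,v15,v16) [+-+] → (-0.846993, -1.13712, 0.2639)–(-0.35002, -1.53346, 0.2639)  len=0.6357
  (v13,v16,v14) [++-] → (-0.453713, -1.07872, 0.2639)–(-1.1262, -0.5424, 0.2639)  len=0.8602
  (v14,v16,v17) [-+-] → (-0.453713, -1.07872, 0.2639)–(-0.2782, -1.2187, 0.2639)  len=0.2245
  (v15,v18,v16) [--+] → (0.360892, -1.3712, 0.2639)–(-0.35002, -1.53346, 0.2639)  len=0.7292
  (v16,v18,v19) [+-+] → (0.360892, -1.3712, 0.2639)–(0.980702, -1.22972, 0.2639)  len=0.6358
  (v16,v19,v17) [++-] → (0.560505, -1.02726, 0.2639)–(-0.2782, -1.2187, 0.2639)  len=0.8603
  (v17,v19,v20) [-+-] → (0.560505, -1.02726, 0.2639)–(0.7794, -0.9773, 0.2639)  len=0.2245
  (v18,v0,v19) [--+] → (1.29708, -0.57275, 0.2639)–(0.980702, -1.22972, 0.2639)  len=0.7292
  (v19,v0,v1) [+-+] → (1.29708, -0.57275, 0.2639)–(1.57288, 0, 0.2639)  len=0.6357
  (v19,v1,v20) [++-] → (1.1526, -0.202275, 0.2639)–(0.7794, -0.9773, 0.2639)  len=0.8602
  (v20,v1,v2) [-+-] → (1.1526, -0.202275, 0.2639)–(1.25, 0, 0.2639)  len=0.2245

Chained into 2 loop(s):
  loop 1: 14 segments, perimeter = 9.5544
  loop 2: 14 segments, perimeter = 7.5931
Total perimeter = 17.147


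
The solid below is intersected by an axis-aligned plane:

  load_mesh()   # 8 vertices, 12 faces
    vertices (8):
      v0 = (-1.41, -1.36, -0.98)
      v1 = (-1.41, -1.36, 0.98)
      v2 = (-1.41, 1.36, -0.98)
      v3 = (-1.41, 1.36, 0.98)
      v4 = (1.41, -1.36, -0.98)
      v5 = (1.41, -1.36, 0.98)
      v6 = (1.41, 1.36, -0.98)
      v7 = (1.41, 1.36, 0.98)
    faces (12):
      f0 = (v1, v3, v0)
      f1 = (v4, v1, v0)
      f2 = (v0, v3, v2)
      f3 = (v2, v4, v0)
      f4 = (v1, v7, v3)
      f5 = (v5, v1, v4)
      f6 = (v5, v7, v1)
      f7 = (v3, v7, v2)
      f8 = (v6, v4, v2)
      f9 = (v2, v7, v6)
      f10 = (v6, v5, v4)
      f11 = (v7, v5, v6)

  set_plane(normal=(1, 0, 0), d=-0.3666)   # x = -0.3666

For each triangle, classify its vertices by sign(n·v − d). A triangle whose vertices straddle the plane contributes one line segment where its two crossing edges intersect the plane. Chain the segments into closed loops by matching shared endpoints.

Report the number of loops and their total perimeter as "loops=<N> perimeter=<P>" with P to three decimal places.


loops=1 perimeter=9.360

Straddling triangles (8 of 12):
  (v4,v1,v0) [+--] → (-0.3666, -1.36, 0.2548)–(-0.3666, -1.36, -0.98)  len=1.2348
  (v2,v4,v0) [-+-] → (-0.3666, 0.3536, -0.98)–(-0.3666, -1.36, -0.98)  len=1.7136
  (v1,v7,v3) [-+-] → (-0.3666, -0.3536, 0.98)–(-0.3666, 1.36, 0.98)  len=1.7136
  (v5,v1,v4) [+-+] → (-0.3666, -1.36, 0.98)–(-0.3666, -1.36, 0.2548)  len=0.7252
  (v5,v7,v1) [++-] → (-0.3666, -0.3536, 0.98)–(-0.3666, -1.36, 0.98)  len=1.0064
  (v3,v7,v2) [-+-] → (-0.3666, 1.36, 0.98)–(-0.3666, 1.36, -0.2548)  len=1.2348
  (v6,v4,v2) [++-] → (-0.3666, 0.3536, -0.98)–(-0.3666, 1.36, -0.98)  len=1.0064
  (v2,v7,v6) [-++] → (-0.3666, 1.36, -0.2548)–(-0.3666, 1.36, -0.98)  len=0.7252

Chained into 1 loop(s):
  loop 1: 8 segments, perimeter = 9.3600
Total perimeter = 9.360


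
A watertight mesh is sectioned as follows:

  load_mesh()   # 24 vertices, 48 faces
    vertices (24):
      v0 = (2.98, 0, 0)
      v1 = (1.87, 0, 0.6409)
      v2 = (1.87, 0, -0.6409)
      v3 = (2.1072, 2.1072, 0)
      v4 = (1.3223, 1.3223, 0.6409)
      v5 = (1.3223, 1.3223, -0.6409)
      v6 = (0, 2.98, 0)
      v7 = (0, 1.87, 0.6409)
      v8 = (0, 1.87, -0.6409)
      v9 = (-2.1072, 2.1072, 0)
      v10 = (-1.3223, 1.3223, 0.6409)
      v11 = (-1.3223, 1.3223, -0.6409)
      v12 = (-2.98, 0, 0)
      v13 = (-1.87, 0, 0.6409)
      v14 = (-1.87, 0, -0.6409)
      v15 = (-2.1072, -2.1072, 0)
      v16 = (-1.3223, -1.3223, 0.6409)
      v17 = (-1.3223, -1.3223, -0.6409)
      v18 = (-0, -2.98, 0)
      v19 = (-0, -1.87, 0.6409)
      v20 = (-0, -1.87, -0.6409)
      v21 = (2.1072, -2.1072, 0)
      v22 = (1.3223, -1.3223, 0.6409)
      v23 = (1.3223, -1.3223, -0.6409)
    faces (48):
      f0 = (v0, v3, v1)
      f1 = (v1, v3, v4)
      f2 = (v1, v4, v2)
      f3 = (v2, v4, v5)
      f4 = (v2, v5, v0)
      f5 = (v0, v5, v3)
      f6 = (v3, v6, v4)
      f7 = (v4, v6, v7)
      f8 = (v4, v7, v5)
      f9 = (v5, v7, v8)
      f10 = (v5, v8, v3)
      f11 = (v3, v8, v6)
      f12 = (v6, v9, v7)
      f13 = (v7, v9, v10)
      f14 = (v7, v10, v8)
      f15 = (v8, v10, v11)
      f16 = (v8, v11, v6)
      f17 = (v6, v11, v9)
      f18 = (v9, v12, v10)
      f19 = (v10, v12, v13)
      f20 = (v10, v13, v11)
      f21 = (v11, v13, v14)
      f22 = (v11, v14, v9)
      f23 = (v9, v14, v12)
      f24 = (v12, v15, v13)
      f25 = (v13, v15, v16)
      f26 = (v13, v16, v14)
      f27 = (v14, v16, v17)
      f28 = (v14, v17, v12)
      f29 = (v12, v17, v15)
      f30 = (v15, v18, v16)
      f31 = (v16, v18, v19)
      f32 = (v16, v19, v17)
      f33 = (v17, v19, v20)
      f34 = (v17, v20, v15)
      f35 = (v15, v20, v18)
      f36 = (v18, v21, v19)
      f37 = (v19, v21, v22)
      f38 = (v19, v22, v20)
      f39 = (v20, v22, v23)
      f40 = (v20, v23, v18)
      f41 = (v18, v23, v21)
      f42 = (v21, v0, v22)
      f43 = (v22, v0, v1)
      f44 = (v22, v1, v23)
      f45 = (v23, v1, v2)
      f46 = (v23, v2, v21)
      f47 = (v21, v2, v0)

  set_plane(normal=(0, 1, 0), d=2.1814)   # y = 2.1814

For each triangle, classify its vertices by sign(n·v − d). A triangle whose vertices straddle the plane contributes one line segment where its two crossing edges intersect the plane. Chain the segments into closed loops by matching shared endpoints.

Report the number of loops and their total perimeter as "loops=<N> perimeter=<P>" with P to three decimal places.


Straddling triangles (6 of 48):
  (v3,v6,v4) [-+-] → (1.92806, 2.1814, 0)–(0.63702, 2.1814, 0.308755)  len=1.3274
  (v4,v6,v7) [-+-] → (0.63702, 2.1814, 0.308755)–(0, 2.1814, 0.461102)  len=0.6550
  (v3,v8,v6) [--+] → (0, 2.1814, -0.461102)–(1.92806, 2.1814, 0)  len=1.9824
  (v6,v9,v7) [+--] → (-1.92806, 2.1814, 0)–(0, 2.1814, 0.461102)  len=1.9824
  (v8,v11,v6) [--+] → (-0.63702, 2.1814, -0.308755)–(0, 2.1814, -0.461102)  len=0.6550
  (v6,v11,v9) [+--] → (-0.63702, 2.1814, -0.308755)–(-1.92806, 2.1814, 0)  len=1.3274

Chained into 1 loop(s):
  loop 1: 6 segments, perimeter = 7.9297
Total perimeter = 7.930

loops=1 perimeter=7.930


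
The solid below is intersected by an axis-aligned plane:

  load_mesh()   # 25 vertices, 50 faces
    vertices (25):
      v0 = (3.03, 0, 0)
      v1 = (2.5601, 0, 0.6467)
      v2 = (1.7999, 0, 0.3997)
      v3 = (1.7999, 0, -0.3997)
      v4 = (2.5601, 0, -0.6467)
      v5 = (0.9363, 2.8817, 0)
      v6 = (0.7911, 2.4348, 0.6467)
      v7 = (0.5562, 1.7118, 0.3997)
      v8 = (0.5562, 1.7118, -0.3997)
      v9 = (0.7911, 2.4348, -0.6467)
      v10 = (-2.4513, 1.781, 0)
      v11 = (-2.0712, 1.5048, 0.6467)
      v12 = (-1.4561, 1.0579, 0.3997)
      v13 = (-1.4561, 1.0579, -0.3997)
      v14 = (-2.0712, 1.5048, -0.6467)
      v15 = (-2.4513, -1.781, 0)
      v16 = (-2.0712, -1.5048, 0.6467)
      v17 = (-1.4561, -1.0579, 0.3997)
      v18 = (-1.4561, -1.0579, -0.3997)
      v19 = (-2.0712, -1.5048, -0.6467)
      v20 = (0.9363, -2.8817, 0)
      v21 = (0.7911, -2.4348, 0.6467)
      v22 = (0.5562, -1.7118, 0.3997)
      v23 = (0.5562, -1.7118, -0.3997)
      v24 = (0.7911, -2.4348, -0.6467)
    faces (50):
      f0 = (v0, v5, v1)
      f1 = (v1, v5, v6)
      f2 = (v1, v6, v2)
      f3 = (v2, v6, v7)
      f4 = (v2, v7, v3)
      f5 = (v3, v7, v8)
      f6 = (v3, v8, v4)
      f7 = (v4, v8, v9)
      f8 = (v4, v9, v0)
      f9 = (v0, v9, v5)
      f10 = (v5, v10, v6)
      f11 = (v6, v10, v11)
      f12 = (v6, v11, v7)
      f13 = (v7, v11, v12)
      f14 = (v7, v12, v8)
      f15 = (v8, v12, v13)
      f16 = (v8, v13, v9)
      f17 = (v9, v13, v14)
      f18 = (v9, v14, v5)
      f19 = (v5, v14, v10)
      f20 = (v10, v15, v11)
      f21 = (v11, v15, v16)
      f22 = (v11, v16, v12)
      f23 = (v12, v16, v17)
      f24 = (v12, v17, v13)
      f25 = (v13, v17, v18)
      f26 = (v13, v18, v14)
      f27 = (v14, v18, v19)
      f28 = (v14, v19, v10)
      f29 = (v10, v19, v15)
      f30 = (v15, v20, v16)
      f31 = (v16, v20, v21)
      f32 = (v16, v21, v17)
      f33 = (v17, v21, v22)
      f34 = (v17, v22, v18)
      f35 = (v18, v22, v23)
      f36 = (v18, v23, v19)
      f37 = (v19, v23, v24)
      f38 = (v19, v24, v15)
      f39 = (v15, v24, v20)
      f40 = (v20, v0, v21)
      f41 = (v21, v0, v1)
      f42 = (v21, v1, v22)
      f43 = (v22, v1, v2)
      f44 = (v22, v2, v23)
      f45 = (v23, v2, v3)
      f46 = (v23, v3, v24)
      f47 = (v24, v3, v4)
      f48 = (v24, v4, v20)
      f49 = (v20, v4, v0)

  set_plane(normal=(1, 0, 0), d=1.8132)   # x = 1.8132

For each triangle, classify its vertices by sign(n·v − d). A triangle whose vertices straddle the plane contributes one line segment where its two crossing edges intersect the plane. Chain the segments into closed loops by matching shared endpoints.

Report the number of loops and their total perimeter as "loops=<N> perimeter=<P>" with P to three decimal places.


Straddling triangles (14 of 50):
  (v0,v5,v1) [+-+] → (1.8132, 1.67476, 0)–(1.8132, 1.3255, 0.349237)  len=0.4939
  (v1,v5,v6) [+--] → (1.8132, 1.3255, 0.349237)–(1.8132, 1.02801, 0.6467)  len=0.4207
  (v1,v6,v2) [+--] → (1.8132, 1.02801, 0.6467)–(1.8132, 0, 0.404021)  len=1.0563
  (v3,v8,v4) [--+] → (1.8132, 0.638028, -0.554637)–(1.8132, 0, -0.404021)  len=0.6556
  (v4,v8,v9) [+--] → (1.8132, 0.638028, -0.554637)–(1.8132, 1.02801, -0.6467)  len=0.4007
  (v4,v9,v0) [+-+] → (1.8132, 1.02801, -0.6467)–(1.8132, 1.32327, -0.351469)  len=0.4175
  (v0,v9,v5) [+--] → (1.8132, 1.32327, -0.351469)–(1.8132, 1.67476, 0)  len=0.4971
  (v20,v0,v21) [-+-] → (1.8132, -1.67476, 0)–(1.8132, -1.32327, 0.351469)  len=0.4971
  (v21,v0,v1) [-++] → (1.8132, -1.32327, 0.351469)–(1.8132, -1.02801, 0.6467)  len=0.4175
  (v21,v1,v22) [-+-] → (1.8132, -1.02801, 0.6467)–(1.8132, -0.638028, 0.554637)  len=0.4007
  (v22,v1,v2) [-+-] → (1.8132, -0.638028, 0.554637)–(1.8132, 0, 0.404021)  len=0.6556
  (v24,v3,v4) [--+] → (1.8132, 0, -0.404021)–(1.8132, -1.02801, -0.6467)  len=1.0563
  (v24,v4,v20) [-+-] → (1.8132, -1.02801, -0.6467)–(1.8132, -1.3255, -0.349237)  len=0.4207
  (v20,v4,v0) [-++] → (1.8132, -1.3255, -0.349237)–(1.8132, -1.67476, 0)  len=0.4939

Chained into 1 loop(s):
  loop 1: 14 segments, perimeter = 7.8835
Total perimeter = 7.884

loops=1 perimeter=7.884


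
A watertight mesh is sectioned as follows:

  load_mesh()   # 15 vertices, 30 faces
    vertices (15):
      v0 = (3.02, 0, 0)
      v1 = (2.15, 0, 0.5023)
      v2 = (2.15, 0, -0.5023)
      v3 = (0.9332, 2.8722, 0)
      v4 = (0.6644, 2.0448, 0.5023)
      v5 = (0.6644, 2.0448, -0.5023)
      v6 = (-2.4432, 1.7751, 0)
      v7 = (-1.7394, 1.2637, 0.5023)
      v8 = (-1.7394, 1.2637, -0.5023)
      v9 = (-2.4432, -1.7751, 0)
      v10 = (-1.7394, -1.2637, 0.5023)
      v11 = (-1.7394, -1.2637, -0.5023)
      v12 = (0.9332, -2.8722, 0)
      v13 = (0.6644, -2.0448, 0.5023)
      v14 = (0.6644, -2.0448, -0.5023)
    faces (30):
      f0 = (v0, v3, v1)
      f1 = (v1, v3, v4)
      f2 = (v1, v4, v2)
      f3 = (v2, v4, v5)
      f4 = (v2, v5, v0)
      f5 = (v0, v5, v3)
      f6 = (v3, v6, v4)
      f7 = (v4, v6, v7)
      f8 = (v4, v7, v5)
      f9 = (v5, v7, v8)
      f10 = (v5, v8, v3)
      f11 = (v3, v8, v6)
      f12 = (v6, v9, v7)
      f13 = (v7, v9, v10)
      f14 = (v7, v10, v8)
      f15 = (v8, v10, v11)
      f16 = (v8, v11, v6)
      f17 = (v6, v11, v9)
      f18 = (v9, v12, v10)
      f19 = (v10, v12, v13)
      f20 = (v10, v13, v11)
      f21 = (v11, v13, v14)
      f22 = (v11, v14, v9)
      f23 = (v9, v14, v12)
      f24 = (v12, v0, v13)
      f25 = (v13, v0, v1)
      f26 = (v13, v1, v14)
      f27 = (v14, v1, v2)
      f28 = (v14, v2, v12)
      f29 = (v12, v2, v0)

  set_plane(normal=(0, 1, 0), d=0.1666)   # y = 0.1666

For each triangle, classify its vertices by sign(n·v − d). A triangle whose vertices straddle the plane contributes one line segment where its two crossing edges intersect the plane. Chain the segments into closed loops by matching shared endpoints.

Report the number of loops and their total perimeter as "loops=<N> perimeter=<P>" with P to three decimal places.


loops=2 perimeter=5.748

Straddling triangles (12 of 30):
  (v0,v3,v1) [-+-] → (2.89896, 0.1666, 0)–(2.07942, 0.1666, 0.473164)  len=0.9463
  (v1,v3,v4) [-++] → (2.07942, 0.1666, 0.473164)–(2.02896, 0.1666, 0.5023)  len=0.0583
  (v1,v4,v2) [-+-] → (2.02896, 0.1666, 0.5023)–(2.02896, 0.1666, -0.42045)  len=0.9228
  (v2,v4,v5) [-++] → (2.02896, 0.1666, -0.42045)–(2.02896, 0.1666, -0.5023)  len=0.0818
  (v2,v5,v0) [-+-] → (2.02896, 0.1666, -0.5023)–(2.82808, 0.1666, -0.0409249)  len=0.9227
  (v0,v5,v3) [-++] → (2.82808, 0.1666, -0.0409249)–(2.89896, 0.1666, 0)  len=0.0818
  (v6,v9,v7) [+-+] → (-2.4432, 0.1666, 0)–(-1.99349, 0.1666, 0.320954)  len=0.5525
  (v7,v9,v10) [+--] → (-1.99349, 0.1666, 0.320954)–(-1.7394, 0.1666, 0.5023)  len=0.3122
  (v7,v10,v8) [+-+] → (-1.7394, 0.1666, 0.5023)–(-1.7394, 0.1666, -0.0662208)  len=0.5685
  (v8,v10,v11) [+--] → (-1.7394, 0.1666, -0.0662208)–(-1.7394, 0.1666, -0.5023)  len=0.4361
  (v8,v11,v6) [+-+] → (-1.7394, 0.1666, -0.5023)–(-2.07066, 0.1666, -0.265878)  len=0.4070
  (v6,v11,v9) [+--] → (-2.07066, 0.1666, -0.265878)–(-2.4432, 0.1666, 0)  len=0.4577

Chained into 2 loop(s):
  loop 1: 6 segments, perimeter = 3.0138
  loop 2: 6 segments, perimeter = 2.7339
Total perimeter = 5.748


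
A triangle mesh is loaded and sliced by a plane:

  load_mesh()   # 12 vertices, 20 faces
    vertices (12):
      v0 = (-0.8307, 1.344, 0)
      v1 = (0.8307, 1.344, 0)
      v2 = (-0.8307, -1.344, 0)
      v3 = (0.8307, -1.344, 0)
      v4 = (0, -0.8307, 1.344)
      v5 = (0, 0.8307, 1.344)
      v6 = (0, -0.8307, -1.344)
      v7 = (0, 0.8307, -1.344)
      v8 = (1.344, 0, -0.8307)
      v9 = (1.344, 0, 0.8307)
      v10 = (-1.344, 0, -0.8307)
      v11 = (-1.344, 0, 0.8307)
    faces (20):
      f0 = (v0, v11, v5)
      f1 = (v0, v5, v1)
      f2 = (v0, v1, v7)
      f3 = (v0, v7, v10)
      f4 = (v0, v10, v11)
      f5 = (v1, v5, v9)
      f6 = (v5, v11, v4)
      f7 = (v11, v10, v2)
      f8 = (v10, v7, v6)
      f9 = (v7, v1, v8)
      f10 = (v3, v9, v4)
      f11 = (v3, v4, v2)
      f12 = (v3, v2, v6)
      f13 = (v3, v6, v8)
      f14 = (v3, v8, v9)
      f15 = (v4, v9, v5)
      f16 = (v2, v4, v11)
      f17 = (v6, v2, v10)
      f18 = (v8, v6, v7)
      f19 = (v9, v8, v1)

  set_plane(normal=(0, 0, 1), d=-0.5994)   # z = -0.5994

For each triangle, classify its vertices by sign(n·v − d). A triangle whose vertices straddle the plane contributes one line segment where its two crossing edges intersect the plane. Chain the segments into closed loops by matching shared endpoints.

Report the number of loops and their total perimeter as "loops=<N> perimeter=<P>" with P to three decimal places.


loops=1 perimeter=7.634

Straddling triangles (10 of 20):
  (v0,v1,v7) [++-] → (0.460223, 1.11508, -0.5994)–(-0.460223, 1.11508, -0.5994)  len=0.9204
  (v0,v7,v10) [+--] → (-0.460223, 1.11508, -0.5994)–(-1.20108, 0.374223, -0.5994)  len=1.0477
  (v0,v10,v11) [+-+] → (-1.20108, 0.374223, -0.5994)–(-1.344, 0, -0.5994)  len=0.4006
  (v11,v10,v2) [+-+] → (-1.344, 0, -0.5994)–(-1.20108, -0.374223, -0.5994)  len=0.4006
  (v7,v1,v8) [-+-] → (0.460223, 1.11508, -0.5994)–(1.20108, 0.374223, -0.5994)  len=1.0477
  (v3,v2,v6) [++-] → (-0.460223, -1.11508, -0.5994)–(0.460223, -1.11508, -0.5994)  len=0.9204
  (v3,v6,v8) [+--] → (0.460223, -1.11508, -0.5994)–(1.20108, -0.374223, -0.5994)  len=1.0477
  (v3,v8,v9) [+-+] → (1.20108, -0.374223, -0.5994)–(1.344, 0, -0.5994)  len=0.4006
  (v6,v2,v10) [-+-] → (-0.460223, -1.11508, -0.5994)–(-1.20108, -0.374223, -0.5994)  len=1.0477
  (v9,v8,v1) [+-+] → (1.344, 0, -0.5994)–(1.20108, 0.374223, -0.5994)  len=0.4006

Chained into 1 loop(s):
  loop 1: 10 segments, perimeter = 7.6341
Total perimeter = 7.634


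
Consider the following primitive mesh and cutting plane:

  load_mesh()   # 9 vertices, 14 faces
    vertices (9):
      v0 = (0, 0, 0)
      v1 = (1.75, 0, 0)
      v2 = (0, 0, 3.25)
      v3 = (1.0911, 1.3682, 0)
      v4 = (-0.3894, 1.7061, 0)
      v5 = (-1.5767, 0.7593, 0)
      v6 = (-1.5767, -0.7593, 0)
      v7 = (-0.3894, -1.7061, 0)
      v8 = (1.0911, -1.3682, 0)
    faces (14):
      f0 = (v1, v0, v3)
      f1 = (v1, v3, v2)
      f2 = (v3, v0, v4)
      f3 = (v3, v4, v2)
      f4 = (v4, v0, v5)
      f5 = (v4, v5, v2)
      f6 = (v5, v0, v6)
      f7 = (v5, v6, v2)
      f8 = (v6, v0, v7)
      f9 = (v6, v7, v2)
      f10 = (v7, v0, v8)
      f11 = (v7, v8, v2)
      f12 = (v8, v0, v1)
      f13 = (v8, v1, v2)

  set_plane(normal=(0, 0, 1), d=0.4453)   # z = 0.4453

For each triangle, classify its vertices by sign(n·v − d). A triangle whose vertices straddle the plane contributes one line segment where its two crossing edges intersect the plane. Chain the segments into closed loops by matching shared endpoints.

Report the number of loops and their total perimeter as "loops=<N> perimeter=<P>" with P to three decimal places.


Straddling triangles (7 of 14):
  (v1,v3,v2) [--+] → (0.941603, 1.18074, 0.4453)–(1.51022, 0, 0.4453)  len=1.3105
  (v3,v4,v2) [--+] → (-0.336046, 1.47234, 0.4453)–(0.941603, 1.18074, 0.4453)  len=1.3105
  (v4,v5,v2) [--+] → (-1.36067, 0.655264, 0.4453)–(-0.336046, 1.47234, 0.4453)  len=1.3105
  (v5,v6,v2) [--+] → (-1.36067, -0.655264, 0.4453)–(-1.36067, 0.655264, 0.4453)  len=1.3105
  (v6,v7,v2) [--+] → (-0.336046, -1.47234, 0.4453)–(-1.36067, -0.655264, 0.4453)  len=1.3105
  (v7,v8,v2) [--+] → (0.941603, -1.18074, 0.4453)–(-0.336046, -1.47234, 0.4453)  len=1.3105
  (v8,v1,v2) [--+] → (1.51022, 0, 0.4453)–(0.941603, -1.18074, 0.4453)  len=1.3105

Chained into 1 loop(s):
  loop 1: 7 segments, perimeter = 9.1736
Total perimeter = 9.174

loops=1 perimeter=9.174


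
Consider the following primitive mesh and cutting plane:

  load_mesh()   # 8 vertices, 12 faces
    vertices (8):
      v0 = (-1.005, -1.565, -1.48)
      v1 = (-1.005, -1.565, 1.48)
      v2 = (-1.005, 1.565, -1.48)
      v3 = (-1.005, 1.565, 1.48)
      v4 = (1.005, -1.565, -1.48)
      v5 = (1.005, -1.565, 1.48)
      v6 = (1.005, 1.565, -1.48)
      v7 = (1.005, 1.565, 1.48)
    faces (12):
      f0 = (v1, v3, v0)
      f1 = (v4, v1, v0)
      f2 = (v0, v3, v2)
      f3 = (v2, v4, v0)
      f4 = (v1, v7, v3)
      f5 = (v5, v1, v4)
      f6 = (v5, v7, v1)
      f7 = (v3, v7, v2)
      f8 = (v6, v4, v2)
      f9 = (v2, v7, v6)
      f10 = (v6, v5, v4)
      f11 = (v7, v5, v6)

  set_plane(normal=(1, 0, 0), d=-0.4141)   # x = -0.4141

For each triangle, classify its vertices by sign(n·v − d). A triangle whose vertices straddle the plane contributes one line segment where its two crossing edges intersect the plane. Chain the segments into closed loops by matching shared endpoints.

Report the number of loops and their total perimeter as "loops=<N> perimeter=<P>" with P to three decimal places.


Straddling triangles (8 of 12):
  (v4,v1,v0) [+--] → (-0.4141, -1.565, 0.609819)–(-0.4141, -1.565, -1.48)  len=2.0898
  (v2,v4,v0) [-+-] → (-0.4141, 0.644842, -1.48)–(-0.4141, -1.565, -1.48)  len=2.2098
  (v1,v7,v3) [-+-] → (-0.4141, -0.644842, 1.48)–(-0.4141, 1.565, 1.48)  len=2.2098
  (v5,v1,v4) [+-+] → (-0.4141, -1.565, 1.48)–(-0.4141, -1.565, 0.609819)  len=0.8702
  (v5,v7,v1) [++-] → (-0.4141, -0.644842, 1.48)–(-0.4141, -1.565, 1.48)  len=0.9202
  (v3,v7,v2) [-+-] → (-0.4141, 1.565, 1.48)–(-0.4141, 1.565, -0.609819)  len=2.0898
  (v6,v4,v2) [++-] → (-0.4141, 0.644842, -1.48)–(-0.4141, 1.565, -1.48)  len=0.9202
  (v2,v7,v6) [-++] → (-0.4141, 1.565, -0.609819)–(-0.4141, 1.565, -1.48)  len=0.8702

Chained into 1 loop(s):
  loop 1: 8 segments, perimeter = 12.1800
Total perimeter = 12.180

loops=1 perimeter=12.180


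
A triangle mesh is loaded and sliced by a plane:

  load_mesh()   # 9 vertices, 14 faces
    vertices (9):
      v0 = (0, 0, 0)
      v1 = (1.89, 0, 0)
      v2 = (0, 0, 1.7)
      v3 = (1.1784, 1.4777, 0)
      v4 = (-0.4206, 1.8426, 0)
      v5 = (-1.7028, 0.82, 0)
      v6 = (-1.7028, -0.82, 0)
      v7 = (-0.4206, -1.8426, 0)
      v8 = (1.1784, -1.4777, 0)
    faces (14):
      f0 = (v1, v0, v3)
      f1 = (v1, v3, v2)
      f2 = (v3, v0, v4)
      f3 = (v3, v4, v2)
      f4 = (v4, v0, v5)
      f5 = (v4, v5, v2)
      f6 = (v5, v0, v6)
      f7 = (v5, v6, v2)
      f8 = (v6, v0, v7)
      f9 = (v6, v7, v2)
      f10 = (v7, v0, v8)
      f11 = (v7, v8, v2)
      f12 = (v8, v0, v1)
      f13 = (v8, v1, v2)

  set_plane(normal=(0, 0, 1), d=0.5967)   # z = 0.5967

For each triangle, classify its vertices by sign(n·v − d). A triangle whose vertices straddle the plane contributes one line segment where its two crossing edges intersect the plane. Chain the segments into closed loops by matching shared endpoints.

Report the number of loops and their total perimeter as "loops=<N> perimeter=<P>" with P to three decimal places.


loops=1 perimeter=7.451

Straddling triangles (7 of 14):
  (v1,v3,v2) [--+] → (0.764782, 0.959027, 0.5967)–(1.22661, 0, 0.5967)  len=1.0644
  (v3,v4,v2) [--+] → (-0.272969, 1.19585, 0.5967)–(0.764782, 0.959027, 0.5967)  len=1.0644
  (v4,v5,v2) [--+] → (-1.10512, 0.53218, 0.5967)–(-0.272969, 1.19585, 0.5967)  len=1.0644
  (v5,v6,v2) [--+] → (-1.10512, -0.53218, 0.5967)–(-1.10512, 0.53218, 0.5967)  len=1.0644
  (v6,v7,v2) [--+] → (-0.272969, -1.19585, 0.5967)–(-1.10512, -0.53218, 0.5967)  len=1.0644
  (v7,v8,v2) [--+] → (0.764782, -0.959027, 0.5967)–(-0.272969, -1.19585, 0.5967)  len=1.0644
  (v8,v1,v2) [--+] → (1.22661, 0, 0.5967)–(0.764782, -0.959027, 0.5967)  len=1.0644

Chained into 1 loop(s):
  loop 1: 7 segments, perimeter = 7.4509
Total perimeter = 7.451


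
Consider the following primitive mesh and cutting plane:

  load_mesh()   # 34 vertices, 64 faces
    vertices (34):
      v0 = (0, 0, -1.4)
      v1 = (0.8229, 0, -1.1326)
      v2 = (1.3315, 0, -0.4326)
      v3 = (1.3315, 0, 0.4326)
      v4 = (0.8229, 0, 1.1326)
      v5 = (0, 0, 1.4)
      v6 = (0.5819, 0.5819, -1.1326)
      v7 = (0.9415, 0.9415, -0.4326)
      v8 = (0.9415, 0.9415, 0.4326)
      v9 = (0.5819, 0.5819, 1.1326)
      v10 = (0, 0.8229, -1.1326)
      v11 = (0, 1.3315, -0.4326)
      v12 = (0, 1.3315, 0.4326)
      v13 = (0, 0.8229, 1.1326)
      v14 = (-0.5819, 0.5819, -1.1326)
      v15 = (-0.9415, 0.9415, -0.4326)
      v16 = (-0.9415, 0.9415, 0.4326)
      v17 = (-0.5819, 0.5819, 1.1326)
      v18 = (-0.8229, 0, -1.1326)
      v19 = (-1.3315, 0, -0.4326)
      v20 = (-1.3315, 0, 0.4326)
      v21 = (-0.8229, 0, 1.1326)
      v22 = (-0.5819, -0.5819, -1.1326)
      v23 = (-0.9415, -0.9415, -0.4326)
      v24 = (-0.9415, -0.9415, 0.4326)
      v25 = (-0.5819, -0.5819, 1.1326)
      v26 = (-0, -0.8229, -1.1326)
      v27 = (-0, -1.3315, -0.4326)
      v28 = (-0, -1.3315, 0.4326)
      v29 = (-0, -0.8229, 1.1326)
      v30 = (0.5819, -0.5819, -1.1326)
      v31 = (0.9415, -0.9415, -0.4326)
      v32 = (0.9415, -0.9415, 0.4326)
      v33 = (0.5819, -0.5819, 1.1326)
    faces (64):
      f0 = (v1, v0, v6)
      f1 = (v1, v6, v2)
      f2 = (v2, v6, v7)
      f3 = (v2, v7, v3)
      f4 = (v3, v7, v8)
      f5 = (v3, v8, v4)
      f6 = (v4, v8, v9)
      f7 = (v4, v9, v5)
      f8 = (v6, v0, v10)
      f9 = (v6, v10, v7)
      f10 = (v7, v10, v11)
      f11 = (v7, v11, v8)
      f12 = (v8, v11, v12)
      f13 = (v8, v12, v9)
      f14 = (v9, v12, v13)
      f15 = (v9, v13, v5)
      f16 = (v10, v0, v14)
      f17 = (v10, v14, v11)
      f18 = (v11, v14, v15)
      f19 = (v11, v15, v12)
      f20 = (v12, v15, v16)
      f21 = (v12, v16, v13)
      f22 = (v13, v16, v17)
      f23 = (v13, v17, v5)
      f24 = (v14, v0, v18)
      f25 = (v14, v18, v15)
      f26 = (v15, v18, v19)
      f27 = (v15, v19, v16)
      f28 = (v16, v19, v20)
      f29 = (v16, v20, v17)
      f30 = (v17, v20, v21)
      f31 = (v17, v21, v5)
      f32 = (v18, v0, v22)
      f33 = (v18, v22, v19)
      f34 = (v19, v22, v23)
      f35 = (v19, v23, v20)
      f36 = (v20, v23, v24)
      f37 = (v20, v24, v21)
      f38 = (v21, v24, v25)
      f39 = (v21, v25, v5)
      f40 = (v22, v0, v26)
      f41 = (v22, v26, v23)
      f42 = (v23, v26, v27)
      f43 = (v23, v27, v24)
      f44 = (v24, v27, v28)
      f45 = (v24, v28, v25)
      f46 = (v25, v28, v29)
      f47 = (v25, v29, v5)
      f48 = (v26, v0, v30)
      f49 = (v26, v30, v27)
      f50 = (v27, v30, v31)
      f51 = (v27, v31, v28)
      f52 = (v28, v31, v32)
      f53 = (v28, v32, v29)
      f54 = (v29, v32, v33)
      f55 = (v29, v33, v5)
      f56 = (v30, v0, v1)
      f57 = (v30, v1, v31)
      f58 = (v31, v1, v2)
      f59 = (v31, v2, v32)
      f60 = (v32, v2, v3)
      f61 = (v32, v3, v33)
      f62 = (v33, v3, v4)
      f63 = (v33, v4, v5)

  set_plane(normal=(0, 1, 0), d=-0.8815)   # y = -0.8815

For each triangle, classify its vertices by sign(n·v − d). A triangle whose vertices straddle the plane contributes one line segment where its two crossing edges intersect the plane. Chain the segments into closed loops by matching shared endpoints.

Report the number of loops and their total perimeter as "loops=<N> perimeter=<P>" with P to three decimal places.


loops=1 perimeter=6.367

Straddling triangles (18 of 64):
  (v19,v22,v23) [++-] → (-0.8815, -0.8815, -0.549396)–(-0.966354, -0.8815, -0.4326)  len=0.1444
  (v19,v23,v20) [+-+] → (-0.966354, -0.8815, -0.4326)–(-0.966354, -0.8815, -0.377462)  len=0.0551
  (v20,v23,v24) [+--] → (-0.966354, -0.8815, -0.377462)–(-0.966354, -0.8815, 0.4326)  len=0.8101
  (v20,v24,v21) [+-+] → (-0.966354, -0.8815, 0.4326)–(-0.933942, -0.8815, 0.47721)  len=0.0551
  (v21,v24,v25) [+-+] → (-0.933942, -0.8815, 0.47721)–(-0.8815, -0.8815, 0.549396)  len=0.0892
  (v22,v26,v23) [++-] → (-0.465193, -0.8815, -0.786732)–(-0.8815, -0.8815, -0.549396)  len=0.4792
  (v23,v26,v27) [-+-] → (-0.465193, -0.8815, -0.786732)–(0, -0.8815, -1.05195)  len=0.5355
  (v24,v28,v25) [--+] → (-0.349326, -0.8815, 0.852824)–(-0.8815, -0.8815, 0.549396)  len=0.6126
  (v25,v28,v29) [+-+] → (-0.349326, -0.8815, 0.852824)–(0, -0.8815, 1.05195)  len=0.4021
  (v26,v30,v27) [++-] → (0.349326, -0.8815, -0.852824)–(0, -0.8815, -1.05195)  len=0.4021
  (v27,v30,v31) [-+-] → (0.349326, -0.8815, -0.852824)–(0.8815, -0.8815, -0.549396)  len=0.6126
  (v28,v32,v29) [--+] → (0.465193, -0.8815, 0.786732)–(0, -0.8815, 1.05195)  len=0.5355
  (v29,v32,v33) [+-+] → (0.465193, -0.8815, 0.786732)–(0.8815, -0.8815, 0.549396)  len=0.4792
  (v30,v1,v31) [++-] → (0.933942, -0.8815, -0.47721)–(0.8815, -0.8815, -0.549396)  len=0.0892
  (v31,v1,v2) [-++] → (0.933942, -0.8815, -0.47721)–(0.966354, -0.8815, -0.4326)  len=0.0551
  (v31,v2,v32) [-+-] → (0.966354, -0.8815, -0.4326)–(0.966354, -0.8815, 0.377462)  len=0.8101
  (v32,v2,v3) [-++] → (0.966354, -0.8815, 0.377462)–(0.966354, -0.8815, 0.4326)  len=0.0551
  (v32,v3,v33) [-++] → (0.966354, -0.8815, 0.4326)–(0.8815, -0.8815, 0.549396)  len=0.1444

Chained into 1 loop(s):
  loop 1: 18 segments, perimeter = 6.3666
Total perimeter = 6.367


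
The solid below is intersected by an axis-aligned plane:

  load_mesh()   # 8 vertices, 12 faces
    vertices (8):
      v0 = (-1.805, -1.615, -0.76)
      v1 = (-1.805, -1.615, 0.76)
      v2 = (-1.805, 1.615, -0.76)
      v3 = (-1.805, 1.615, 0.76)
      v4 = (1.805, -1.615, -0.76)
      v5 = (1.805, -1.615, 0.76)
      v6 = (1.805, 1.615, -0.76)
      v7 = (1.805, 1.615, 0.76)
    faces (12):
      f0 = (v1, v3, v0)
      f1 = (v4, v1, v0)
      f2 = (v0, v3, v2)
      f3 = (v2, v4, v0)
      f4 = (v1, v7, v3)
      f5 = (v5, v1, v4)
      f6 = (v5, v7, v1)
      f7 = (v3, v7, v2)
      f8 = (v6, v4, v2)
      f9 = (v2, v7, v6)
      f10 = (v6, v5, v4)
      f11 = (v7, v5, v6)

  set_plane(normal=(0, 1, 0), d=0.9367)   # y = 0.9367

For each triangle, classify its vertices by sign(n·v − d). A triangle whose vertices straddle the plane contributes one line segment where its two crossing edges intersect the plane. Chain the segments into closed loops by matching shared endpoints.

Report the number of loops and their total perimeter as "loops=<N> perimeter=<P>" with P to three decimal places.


Straddling triangles (8 of 12):
  (v1,v3,v0) [-+-] → (-1.805, 0.9367, 0.76)–(-1.805, 0.9367, 0.4408)  len=0.3192
  (v0,v3,v2) [-++] → (-1.805, 0.9367, 0.4408)–(-1.805, 0.9367, -0.76)  len=1.2008
  (v2,v4,v0) [+--] → (-1.0469, 0.9367, -0.76)–(-1.805, 0.9367, -0.76)  len=0.7581
  (v1,v7,v3) [-++] → (1.0469, 0.9367, 0.76)–(-1.805, 0.9367, 0.76)  len=2.8519
  (v5,v7,v1) [-+-] → (1.805, 0.9367, 0.76)–(1.0469, 0.9367, 0.76)  len=0.7581
  (v6,v4,v2) [+-+] → (1.805, 0.9367, -0.76)–(-1.0469, 0.9367, -0.76)  len=2.8519
  (v6,v5,v4) [+--] → (1.805, 0.9367, -0.4408)–(1.805, 0.9367, -0.76)  len=0.3192
  (v7,v5,v6) [+-+] → (1.805, 0.9367, 0.76)–(1.805, 0.9367, -0.4408)  len=1.2008

Chained into 1 loop(s):
  loop 1: 8 segments, perimeter = 10.2600
Total perimeter = 10.260

loops=1 perimeter=10.260


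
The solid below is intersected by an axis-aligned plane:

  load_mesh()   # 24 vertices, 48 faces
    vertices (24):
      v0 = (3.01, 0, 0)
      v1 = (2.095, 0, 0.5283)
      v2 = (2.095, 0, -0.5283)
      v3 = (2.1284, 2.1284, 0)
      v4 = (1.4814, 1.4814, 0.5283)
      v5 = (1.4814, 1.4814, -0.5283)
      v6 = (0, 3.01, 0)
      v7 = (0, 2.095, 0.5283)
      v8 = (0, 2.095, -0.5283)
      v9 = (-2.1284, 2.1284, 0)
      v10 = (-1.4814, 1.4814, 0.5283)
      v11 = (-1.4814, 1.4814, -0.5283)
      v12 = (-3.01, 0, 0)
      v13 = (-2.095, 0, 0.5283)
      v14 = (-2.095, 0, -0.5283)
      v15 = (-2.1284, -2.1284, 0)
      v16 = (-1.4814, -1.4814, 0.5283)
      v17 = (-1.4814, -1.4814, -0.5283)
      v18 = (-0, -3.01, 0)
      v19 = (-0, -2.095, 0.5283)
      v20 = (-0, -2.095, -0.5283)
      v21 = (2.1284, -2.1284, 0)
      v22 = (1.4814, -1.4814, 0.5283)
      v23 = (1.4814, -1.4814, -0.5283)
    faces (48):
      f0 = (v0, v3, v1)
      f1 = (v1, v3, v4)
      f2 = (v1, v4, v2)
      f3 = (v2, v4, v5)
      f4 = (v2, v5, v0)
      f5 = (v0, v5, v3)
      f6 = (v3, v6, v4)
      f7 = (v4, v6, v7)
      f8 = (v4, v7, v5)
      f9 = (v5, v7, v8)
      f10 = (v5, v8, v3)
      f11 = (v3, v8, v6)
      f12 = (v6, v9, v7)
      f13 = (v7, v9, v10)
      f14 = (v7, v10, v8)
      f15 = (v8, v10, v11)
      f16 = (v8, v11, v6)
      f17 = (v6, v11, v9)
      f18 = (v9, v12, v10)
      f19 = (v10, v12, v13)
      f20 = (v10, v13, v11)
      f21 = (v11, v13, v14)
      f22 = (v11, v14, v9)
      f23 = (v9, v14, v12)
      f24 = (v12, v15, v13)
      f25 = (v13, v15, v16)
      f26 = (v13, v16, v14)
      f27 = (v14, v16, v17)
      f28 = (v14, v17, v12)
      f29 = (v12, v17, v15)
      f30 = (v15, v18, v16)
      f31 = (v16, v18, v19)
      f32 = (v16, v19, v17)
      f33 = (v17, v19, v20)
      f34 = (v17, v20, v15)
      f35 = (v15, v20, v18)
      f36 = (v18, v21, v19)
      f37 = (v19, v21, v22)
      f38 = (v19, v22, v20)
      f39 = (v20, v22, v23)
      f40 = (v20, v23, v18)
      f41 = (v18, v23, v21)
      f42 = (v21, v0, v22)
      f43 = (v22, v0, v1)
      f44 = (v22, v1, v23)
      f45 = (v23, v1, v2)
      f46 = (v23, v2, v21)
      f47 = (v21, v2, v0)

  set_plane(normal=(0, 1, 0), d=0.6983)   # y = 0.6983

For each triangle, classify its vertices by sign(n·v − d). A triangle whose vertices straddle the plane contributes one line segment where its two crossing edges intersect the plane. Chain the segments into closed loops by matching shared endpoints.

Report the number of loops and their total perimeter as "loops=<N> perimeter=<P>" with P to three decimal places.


loops=2 perimeter=6.339

Straddling triangles (12 of 48):
  (v0,v3,v1) [-+-] → (2.72076, 0.6983, 0)–(2.10596, 0.6983, 0.354972)  len=0.7099
  (v1,v3,v4) [-++] → (2.10596, 0.6983, 0.354972)–(1.80576, 0.6983, 0.5283)  len=0.3466
  (v1,v4,v2) [-+-] → (1.80576, 0.6983, 0.5283)–(1.80576, 0.6983, -0.0302416)  len=0.5585
  (v2,v4,v5) [-++] → (1.80576, 0.6983, -0.0302416)–(1.80576, 0.6983, -0.5283)  len=0.4981
  (v2,v5,v0) [-+-] → (1.80576, 0.6983, -0.5283)–(2.28945, 0.6983, -0.249029)  len=0.5585
  (v0,v5,v3) [-++] → (2.28945, 0.6983, -0.249029)–(2.72076, 0.6983, 0)  len=0.4980
  (v9,v12,v10) [+-+] → (-2.72076, 0.6983, 0)–(-2.28945, 0.6983, 0.249029)  len=0.4980
  (v10,v12,v13) [+--] → (-2.28945, 0.6983, 0.249029)–(-1.80576, 0.6983, 0.5283)  len=0.5585
  (v10,v13,v11) [+-+] → (-1.80576, 0.6983, 0.5283)–(-1.80576, 0.6983, 0.0302416)  len=0.4981
  (v11,v13,v14) [+--] → (-1.80576, 0.6983, 0.0302416)–(-1.80576, 0.6983, -0.5283)  len=0.5585
  (v11,v14,v9) [+-+] → (-1.80576, 0.6983, -0.5283)–(-2.10596, 0.6983, -0.354972)  len=0.3466
  (v9,v14,v12) [+--] → (-2.10596, 0.6983, -0.354972)–(-2.72076, 0.6983, 0)  len=0.7099

Chained into 2 loop(s):
  loop 1: 6 segments, perimeter = 3.1697
  loop 2: 6 segments, perimeter = 3.1697
Total perimeter = 6.339
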